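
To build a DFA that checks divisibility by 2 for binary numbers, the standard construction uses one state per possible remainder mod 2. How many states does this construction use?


Divisibility by 2 is tracked via the remainder mod 2: 0, 1, ..., 1
The construction assigns one state to each remainder
Number of remainders = 2

2


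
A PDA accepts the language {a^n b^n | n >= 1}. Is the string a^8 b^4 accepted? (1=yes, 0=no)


Language requires equal numbers of a's and b's
PDA pushes for each 'a', pops for each 'b'
Number of a's = 8
Number of b's = 4
8 != 4 -> Reject

0


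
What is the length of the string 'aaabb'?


String: 'aaabb'
Counting characters:
  'a' appears 3 time(s)
  'b' appears 2 time(s)
Total length = 3 + 2 = 5

5


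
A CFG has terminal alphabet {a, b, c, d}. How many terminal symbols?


Terminal symbols: a, b, c, d
Counting each: a (#1), b (#2), c (#3), d (#4)
Total = 4

4


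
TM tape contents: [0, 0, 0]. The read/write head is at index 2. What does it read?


Tape: [0, 0, 0]
Positions: 0 1 2
Values:    0 0 0
Head at position 2
tape[2] = 0

0


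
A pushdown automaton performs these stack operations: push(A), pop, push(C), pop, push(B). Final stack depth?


Tracing stack operations:
  push(A) -> stack = [A], depth=1
  pop -> removed A, stack = [], depth=0
  push(C) -> stack = [C], depth=1
  pop -> removed C, stack = [], depth=0
  push(B) -> stack = [B], depth=1
Final depth = 1

1


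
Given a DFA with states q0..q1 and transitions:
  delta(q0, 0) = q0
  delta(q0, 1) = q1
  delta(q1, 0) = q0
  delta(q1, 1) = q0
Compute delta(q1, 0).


Looking up transition function:
delta(q1, 0) in the table
Row: q1, Column: 0
Result: q0

q0


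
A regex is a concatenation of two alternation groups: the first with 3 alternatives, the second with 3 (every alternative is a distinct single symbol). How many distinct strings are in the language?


First group: 3 alternatives
Second group: 3 alternatives
Concatenation: each choice from group 1 pairs with each from group 2
Total = 3 x 3 = 9

9


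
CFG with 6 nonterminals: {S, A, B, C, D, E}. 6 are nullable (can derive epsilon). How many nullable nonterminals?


Nonterminals: {S, A, B, C, D, E}
A nonterminal is nullable if it can derive epsilon
Counting nullable nonterminals: 6
Total nullable = 6

6


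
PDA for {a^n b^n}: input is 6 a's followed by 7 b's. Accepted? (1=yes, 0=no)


Language requires equal numbers of a's and b's
PDA pushes for each 'a', pops for each 'b'
Number of a's = 6
Number of b's = 7
6 != 7 -> Reject

0


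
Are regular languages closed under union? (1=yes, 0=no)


Regular languages are closed under:
- Union (DFA product construction)
- Intersection (DFA product construction)
- Complement (swap accept/reject states)
- Concatenation (NFA construction)
- Kleene star (NFA construction)
union is in this list
Therefore: closed

1


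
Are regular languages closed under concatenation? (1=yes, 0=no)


Regular languages are closed under all standard operations:
- Union: Yes (product construction)
- Intersection: Yes (product construction)
- Complement: Yes (swap accept/reject)
- Concatenation: Yes (NFA construction)
Operation: concatenation -> Closed

1


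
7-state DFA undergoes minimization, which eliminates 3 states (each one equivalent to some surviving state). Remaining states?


Original DFA: 7 states
Redundant states removed: 3
Minimized states = original - removed
= 7 - 3
= 4

4


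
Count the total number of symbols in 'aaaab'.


String: 'aaaab'
Counting characters:
  'a' appears 4 time(s)
  'b' appears 1 time(s)
Total length = 4 + 1 = 5

5


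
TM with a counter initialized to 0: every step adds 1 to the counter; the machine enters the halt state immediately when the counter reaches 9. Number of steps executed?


Counter starts at 0. Counting sequence:
  Step 1: counter = 1
  Step 2: counter = 2
  Step 3: counter = 3
  Step 4: counter = 4
  Step 5: counter = 5
  Step 6: counter = 6
  ...
  Step 9: counter = 9
Counter reached 9 -> halt
Total steps = 9

9


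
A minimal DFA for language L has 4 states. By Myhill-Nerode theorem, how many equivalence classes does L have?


Myhill-Nerode theorem:
Number of equivalence classes = number of states in minimal DFA
Minimal DFA states = 4
Therefore equivalence classes = 4

4


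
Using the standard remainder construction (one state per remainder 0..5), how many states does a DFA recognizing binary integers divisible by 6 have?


Divisibility by 6 is tracked via the remainder mod 6: 0, 1, ..., 5
The construction assigns one state to each remainder
Number of remainders = 6

6


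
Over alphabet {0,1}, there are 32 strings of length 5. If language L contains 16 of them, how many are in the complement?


Alphabet: {0,1}
String length: 5
Total strings of length 5 = 2^5 = 32
Strings in L = 16
Complement = total - |L|
= 32 - 16
= 16

16


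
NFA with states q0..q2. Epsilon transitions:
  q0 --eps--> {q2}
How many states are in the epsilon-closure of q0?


Starting from q0
Initialize closure = {q0}
Follow epsilon from q0 -> add q2
Final closure: {q0, q2}
Size = 2

2


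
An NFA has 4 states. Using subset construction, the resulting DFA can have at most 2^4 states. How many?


NFA has 4 states
Subset construction: each DFA state = subset of NFA states
Maximum subsets = 2^4
2^4 = 16

16


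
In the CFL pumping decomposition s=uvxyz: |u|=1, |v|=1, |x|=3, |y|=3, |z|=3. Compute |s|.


|s| = |u| + |v| + |x| + |y| + |z|
= 1 + 1 + 3 + 3 + 3
= 2 + 3 + 6
= 5 + 6
= 11

11


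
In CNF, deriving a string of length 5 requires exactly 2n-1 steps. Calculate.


Chomsky Normal Form derivation:
String length n = 5
Each step either:
  - Splits a nonterminal into two (n-1 such steps)
  - Converts a nonterminal to terminal (n such steps)
Total = (n-1) + n = 2n - 1
= 2(5) - 1
= 10 - 1
= 9

9


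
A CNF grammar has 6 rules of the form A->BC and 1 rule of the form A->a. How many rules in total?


CNF allows two rule forms:
  A -> BC (binary): 6 rules
  A -> a (terminal): 1 rule
Total = 6 + 1 = 7

7


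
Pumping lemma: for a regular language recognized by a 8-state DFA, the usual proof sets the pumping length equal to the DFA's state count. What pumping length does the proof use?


Pumping lemma for regular languages (standard proof):
Take p = |Q|, the number of DFA states.
Any string of length >= |Q| passes through |Q|+1 states while reading its first |Q| symbols,
so by pigeonhole some state repeats, giving the loop that can be pumped.
Here |Q| = 8
Therefore the proof uses p = 8

8


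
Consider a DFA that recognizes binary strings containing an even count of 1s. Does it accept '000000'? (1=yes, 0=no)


DFA has 2 states: q_even (start, accept=yes) and q_odd
Processing string '000000' character by character:
  Position 0: read '0', 1-count=0 -> q_even (no change)
  Position 1: read '0', 1-count=0 -> q_even (no change)
  Position 2: read '0', 1-count=0 -> q_even (no change)
  Position 3: read '0', 1-count=0 -> q_even (no change)
  Position 4: read '0', 1-count=0 -> q_even (no change)
  Position 5: read '0', 1-count=0 -> q_even (no change)
Final state: q_even, total 1s = 0 (even); the DFA requires an even count -> accept

1


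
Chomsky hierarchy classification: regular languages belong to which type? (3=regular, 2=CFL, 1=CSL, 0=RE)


Chomsky hierarchy levels:
  Type 3: Regular (DFA/NFA/regex)
  Type 2: Context-free (PDA)
  Type 1: Context-sensitive
  Type 0: Recursively enumerable (TM)
'regular' corresponds to Type 3

3


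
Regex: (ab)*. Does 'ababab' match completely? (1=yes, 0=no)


Pattern: (ab)*
String: 'ababab'
Pattern requires: zero or more repetitions of 'ab'
Pairs: ['ab', 'ab', 'ab']
All pairs are 'ab'? Yes
Result: 1

1


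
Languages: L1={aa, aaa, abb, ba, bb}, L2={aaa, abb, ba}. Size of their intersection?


L1 = {aa, aaa, abb, ba, bb}
L2 = {aaa, abb, ba}
Checking each string in L1 against L2:
  'aa': in L2? No
  'aaa': in L2? Yes
  'abb': in L2? Yes
  'ba': in L2? Yes
  'bb': in L2? No
Intersection = {aaa, abb, ba}
|L1 ∩ L2| = 3

3


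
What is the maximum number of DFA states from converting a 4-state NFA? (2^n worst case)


NFA has 4 states
Subset construction: each DFA state = subset of NFA states
Maximum subsets = 2^4
2^4 = 16

16


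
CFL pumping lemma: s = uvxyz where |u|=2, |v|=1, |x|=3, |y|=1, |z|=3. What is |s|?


|s| = |u| + |v| + |x| + |y| + |z|
= 2 + 1 + 3 + 1 + 3
= 3 + 3 + 4
= 6 + 4
= 10

10


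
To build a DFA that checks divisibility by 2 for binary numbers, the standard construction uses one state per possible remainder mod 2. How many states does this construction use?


Divisibility by 2 is tracked via the remainder mod 2: 0, 1, ..., 1
The construction assigns one state to each remainder
Number of remainders = 2

2


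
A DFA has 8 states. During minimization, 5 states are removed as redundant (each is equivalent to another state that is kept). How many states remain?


Original DFA: 8 states
Redundant states removed: 5
Minimized states = original - removed
= 8 - 5
= 3

3


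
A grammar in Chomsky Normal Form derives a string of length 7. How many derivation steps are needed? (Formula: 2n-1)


Chomsky Normal Form derivation:
String length n = 7
Each step either:
  - Splits a nonterminal into two (n-1 such steps)
  - Converts a nonterminal to terminal (n such steps)
Total = (n-1) + n = 2n - 1
= 2(7) - 1
= 14 - 1
= 13

13


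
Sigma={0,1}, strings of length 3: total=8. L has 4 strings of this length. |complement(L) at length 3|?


Alphabet: {0,1}
String length: 3
Total strings of length 3 = 2^3 = 8
Strings in L = 4
Complement = total - |L|
= 8 - 4
= 4

4


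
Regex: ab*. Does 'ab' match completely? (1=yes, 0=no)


Pattern: ab*
String: 'ab'
Pattern requires: exactly one 'a' followed by zero or more 'b's
First char is 'a' -> OK
Rest 'b': all b's? Yes
Result: 1

1


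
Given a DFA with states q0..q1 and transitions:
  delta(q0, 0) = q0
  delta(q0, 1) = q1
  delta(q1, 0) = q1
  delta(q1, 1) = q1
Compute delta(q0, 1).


Looking up transition function:
delta(q0, 1) in the table
Row: q0, Column: 1
Result: q1

q1


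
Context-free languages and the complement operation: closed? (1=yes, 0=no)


CFL closure properties:
  Closed under: union, concatenation, Kleene star
  NOT closed under: intersection, complement
Operation 'complement' is in not-closed list -> No (not closed)

0


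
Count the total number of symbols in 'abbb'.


String: 'abbb'
Counting characters:
  'a' appears 1 time(s)
  'b' appears 3 time(s)
Total length = 1 + 3 = 4

4


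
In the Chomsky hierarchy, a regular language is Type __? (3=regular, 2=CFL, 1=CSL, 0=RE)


Chomsky hierarchy levels:
  Type 3: Regular (DFA/NFA/regex)
  Type 2: Context-free (PDA)
  Type 1: Context-sensitive
  Type 0: Recursively enumerable (TM)
'regular' corresponds to Type 3

3


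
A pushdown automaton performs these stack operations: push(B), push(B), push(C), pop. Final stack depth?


Tracing stack operations:
  push(B) -> stack = [B], depth=1
  push(B) -> stack = [B,B], depth=2
  push(C) -> stack = [B,B,C], depth=3
  pop -> removed C, stack = [B,B], depth=2
Final depth = 2

2


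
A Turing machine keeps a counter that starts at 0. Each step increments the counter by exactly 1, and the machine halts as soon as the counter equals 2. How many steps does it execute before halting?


Counter starts at 0. Counting sequence:
  Step 1: counter = 1
  Step 2: counter = 2
Counter reached 2 -> halt
Total steps = 2

2


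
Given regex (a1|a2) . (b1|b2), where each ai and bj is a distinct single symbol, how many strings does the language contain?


First group: 2 alternatives
Second group: 2 alternatives
Concatenation: each choice from group 1 pairs with each from group 2
Total = 2 x 2 = 4

4


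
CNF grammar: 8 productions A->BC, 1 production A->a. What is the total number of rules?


CNF allows two rule forms:
  A -> BC (binary): 8 rules
  A -> a (terminal): 1 rule
Total = 8 + 1 = 9

9


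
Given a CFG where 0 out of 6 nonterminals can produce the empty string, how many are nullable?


Nonterminals: {S, A, B, C, D, E}
A nonterminal is nullable if it can derive epsilon
Counting nullable nonterminals: 0
Total nullable = 0

0


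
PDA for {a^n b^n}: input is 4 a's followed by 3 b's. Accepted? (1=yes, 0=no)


Language requires equal numbers of a's and b's
PDA pushes for each 'a', pops for each 'b'
Number of a's = 4
Number of b's = 3
4 != 3 -> Reject

0


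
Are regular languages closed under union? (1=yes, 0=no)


Regular languages are closed under:
- Union (DFA product construction)
- Intersection (DFA product construction)
- Complement (swap accept/reject states)
- Concatenation (NFA construction)
- Kleene star (NFA construction)
union is in this list
Therefore: closed

1


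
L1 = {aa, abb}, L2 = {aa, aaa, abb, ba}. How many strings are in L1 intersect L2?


L1 = {aa, abb}
L2 = {aa, aaa, abb, ba}
Checking each string in L1 against L2:
  'aa': in L2? Yes
  'abb': in L2? Yes
Intersection = {aa, abb}
|L1 ∩ L2| = 2

2


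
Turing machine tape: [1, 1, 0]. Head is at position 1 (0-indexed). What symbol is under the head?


Tape: [1, 1, 0]
Positions: 0 1 2
Values:    1 1 0
Head at position 1
tape[1] = 1

1


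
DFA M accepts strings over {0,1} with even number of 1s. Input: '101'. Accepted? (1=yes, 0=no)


DFA has 2 states: q_even (start, accept=yes) and q_odd
Processing string '101' character by character:
  Position 0: read '1', 1-count=1 -> q_odd
  Position 1: read '0', 1-count=1 -> q_odd (no change)
  Position 2: read '1', 1-count=2 -> q_even
Final state: q_even, total 1s = 2 (even); the DFA requires an even count -> accept

1


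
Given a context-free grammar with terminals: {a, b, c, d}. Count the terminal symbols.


Terminal symbols: a, b, c, d
Counting each: a (#1), b (#2), c (#3), d (#4)
Total = 4

4


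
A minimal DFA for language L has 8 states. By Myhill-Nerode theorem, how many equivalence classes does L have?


Myhill-Nerode theorem:
Number of equivalence classes = number of states in minimal DFA
Minimal DFA states = 8
Therefore equivalence classes = 8

8


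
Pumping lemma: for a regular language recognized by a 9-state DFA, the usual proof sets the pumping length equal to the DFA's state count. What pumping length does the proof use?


Pumping lemma for regular languages (standard proof):
Take p = |Q|, the number of DFA states.
Any string of length >= |Q| passes through |Q|+1 states while reading its first |Q| symbols,
so by pigeonhole some state repeats, giving the loop that can be pumped.
Here |Q| = 9
Therefore the proof uses p = 9

9


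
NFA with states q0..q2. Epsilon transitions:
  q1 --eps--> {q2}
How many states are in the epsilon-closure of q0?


Starting from q0
Initialize closure = {q0}
q0 has no outgoing epsilon transitions -> nothing to add
Final closure: {q0}
Size = 1

1


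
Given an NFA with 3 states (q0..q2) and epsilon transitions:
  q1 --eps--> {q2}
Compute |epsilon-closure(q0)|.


Starting from q0
Initialize closure = {q0}
q0 has no outgoing epsilon transitions -> nothing to add
Final closure: {q0}
Size = 1

1


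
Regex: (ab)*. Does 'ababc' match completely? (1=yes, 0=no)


Pattern: (ab)*
String: 'ababc'
Pattern requires: zero or more repetitions of 'ab'
Length 5 is odd -> cannot be (ab)* -> no match
Result: 0

0


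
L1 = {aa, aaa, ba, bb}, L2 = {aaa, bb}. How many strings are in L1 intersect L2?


L1 = {aa, aaa, ba, bb}
L2 = {aaa, bb}
Checking each string in L1 against L2:
  'aa': in L2? No
  'aaa': in L2? Yes
  'ba': in L2? No
  'bb': in L2? Yes
Intersection = {aaa, bb}
|L1 ∩ L2| = 2

2


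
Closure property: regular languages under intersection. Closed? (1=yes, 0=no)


Regular languages are closed under:
- Union (DFA product construction)
- Intersection (DFA product construction)
- Complement (swap accept/reject states)
- Concatenation (NFA construction)
- Kleene star (NFA construction)
intersection is in this list
Therefore: closed

1


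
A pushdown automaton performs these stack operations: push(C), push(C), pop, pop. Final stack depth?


Tracing stack operations:
  push(C) -> stack = [C], depth=1
  push(C) -> stack = [C,C], depth=2
  pop -> removed C, stack = [C], depth=1
  pop -> removed C, stack = [], depth=0
Final depth = 0

0


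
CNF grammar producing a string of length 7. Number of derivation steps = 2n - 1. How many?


Chomsky Normal Form derivation:
String length n = 7
Each step either:
  - Splits a nonterminal into two (n-1 such steps)
  - Converts a nonterminal to terminal (n such steps)
Total = (n-1) + n = 2n - 1
= 2(7) - 1
= 14 - 1
= 13

13


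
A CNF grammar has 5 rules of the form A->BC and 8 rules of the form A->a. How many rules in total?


CNF allows two rule forms:
  A -> BC (binary): 5 rules
  A -> a (terminal): 8 rules
Total = 5 + 8 = 13

13


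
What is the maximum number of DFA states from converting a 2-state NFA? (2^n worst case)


NFA has 2 states
Subset construction: each DFA state = subset of NFA states
Maximum subsets = 2^2
2^2 = 4

4


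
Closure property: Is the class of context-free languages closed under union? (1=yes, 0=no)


CFL closure properties:
  Closed under: union, concatenation, Kleene star
  NOT closed under: intersection, complement
Operation 'union' is in closed list -> Yes (closed)

1


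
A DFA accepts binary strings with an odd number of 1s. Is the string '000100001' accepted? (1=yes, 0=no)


DFA has 2 states: q_even (start, accept=no) and q_odd
Processing string '000100001' character by character:
  Position 0: read '0', 1-count=0 -> q_even (no change)
  Position 1: read '0', 1-count=0 -> q_even (no change)
  Position 2: read '0', 1-count=0 -> q_even (no change)
  Position 3: read '1', 1-count=1 -> q_odd
  Position 4: read '0', 1-count=1 -> q_odd (no change)
  Position 5: read '0', 1-count=1 -> q_odd (no change)
  Position 6: read '0', 1-count=1 -> q_odd (no change)
  Position 7: read '0', 1-count=1 -> q_odd (no change)
  Position 8: read '1', 1-count=2 -> q_even
Final state: q_even, total 1s = 2 (even); the DFA requires an odd count -> reject

0


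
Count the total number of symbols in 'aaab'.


String: 'aaab'
Counting characters:
  'a' appears 3 time(s)
  'b' appears 1 time(s)
Total length = 3 + 1 = 4

4


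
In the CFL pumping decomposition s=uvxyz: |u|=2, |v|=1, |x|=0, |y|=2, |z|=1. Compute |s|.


|s| = |u| + |v| + |x| + |y| + |z|
= 2 + 1 + 0 + 2 + 1
= 3 + 0 + 3
= 3 + 3
= 6

6


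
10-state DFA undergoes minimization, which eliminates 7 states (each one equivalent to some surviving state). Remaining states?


Original DFA: 10 states
Redundant states removed: 7
Minimized states = original - removed
= 10 - 7
= 3

3


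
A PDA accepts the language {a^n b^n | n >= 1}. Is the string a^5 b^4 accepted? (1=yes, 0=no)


Language requires equal numbers of a's and b's
PDA pushes for each 'a', pops for each 'b'
Number of a's = 5
Number of b's = 4
5 != 4 -> Reject

0


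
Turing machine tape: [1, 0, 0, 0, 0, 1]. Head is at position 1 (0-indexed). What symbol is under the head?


Tape: [1, 0, 0, 0, 0, 1]
Positions: 0 1 2 3 4 5
Values:    1 0 0 0 0 1
Head at position 1
tape[1] = 0

0


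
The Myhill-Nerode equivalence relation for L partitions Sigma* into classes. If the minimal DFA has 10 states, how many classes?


Myhill-Nerode theorem:
Number of equivalence classes = number of states in minimal DFA
Minimal DFA states = 10
Therefore equivalence classes = 10

10


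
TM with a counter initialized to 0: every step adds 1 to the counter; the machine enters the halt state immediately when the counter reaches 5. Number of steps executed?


Counter starts at 0. Counting sequence:
  Step 1: counter = 1
  Step 2: counter = 2
  Step 3: counter = 3
  Step 4: counter = 4
  Step 5: counter = 5
Counter reached 5 -> halt
Total steps = 5

5


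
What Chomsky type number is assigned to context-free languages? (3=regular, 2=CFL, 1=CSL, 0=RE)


Chomsky hierarchy levels:
  Type 3: Regular (DFA/NFA/regex)
  Type 2: Context-free (PDA)
  Type 1: Context-sensitive
  Type 0: Recursively enumerable (TM)
'context-free' corresponds to Type 2

2


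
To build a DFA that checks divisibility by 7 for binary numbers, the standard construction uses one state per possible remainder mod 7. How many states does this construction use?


Divisibility by 7 is tracked via the remainder mod 7: 0, 1, ..., 6
The construction assigns one state to each remainder
Number of remainders = 7

7


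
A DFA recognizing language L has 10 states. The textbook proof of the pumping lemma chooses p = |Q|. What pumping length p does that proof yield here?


Pumping lemma for regular languages (standard proof):
Take p = |Q|, the number of DFA states.
Any string of length >= |Q| passes through |Q|+1 states while reading its first |Q| symbols,
so by pigeonhole some state repeats, giving the loop that can be pumped.
Here |Q| = 10
Therefore the proof uses p = 10

10


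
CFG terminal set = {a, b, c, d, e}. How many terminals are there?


Terminal symbols: a, b, c, d, e
Counting each: a (#1), b (#2), c (#3), d (#4), e (#5)
Total = 5

5


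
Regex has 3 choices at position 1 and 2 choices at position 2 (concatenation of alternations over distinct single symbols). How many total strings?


First group: 3 alternatives
Second group: 2 alternatives
Concatenation: each choice from group 1 pairs with each from group 2
Total = 3 x 2 = 6

6


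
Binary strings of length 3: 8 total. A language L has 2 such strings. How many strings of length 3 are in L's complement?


Alphabet: {0,1}
String length: 3
Total strings of length 3 = 2^3 = 8
Strings in L = 2
Complement = total - |L|
= 8 - 2
= 6

6


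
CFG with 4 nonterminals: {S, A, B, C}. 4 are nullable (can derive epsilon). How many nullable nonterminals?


Nonterminals: {S, A, B, C}
A nonterminal is nullable if it can derive epsilon
Counting nullable nonterminals: 4
Total nullable = 4

4


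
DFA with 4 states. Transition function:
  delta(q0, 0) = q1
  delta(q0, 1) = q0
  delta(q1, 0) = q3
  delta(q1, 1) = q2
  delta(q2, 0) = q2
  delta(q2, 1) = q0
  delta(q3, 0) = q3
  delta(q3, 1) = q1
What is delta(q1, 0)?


Looking up transition function:
delta(q1, 0) in the table
Row: q1, Column: 0
Result: q3

q3


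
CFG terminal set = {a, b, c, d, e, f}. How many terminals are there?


Terminal symbols: a, b, c, d, e, f
Counting each: a (#1), b (#2), c (#3), d (#4), e (#5), f (#6)
Total = 6

6


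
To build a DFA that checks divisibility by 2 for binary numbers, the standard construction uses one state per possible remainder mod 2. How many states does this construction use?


Divisibility by 2 is tracked via the remainder mod 2: 0, 1, ..., 1
The construction assigns one state to each remainder
Number of remainders = 2

2


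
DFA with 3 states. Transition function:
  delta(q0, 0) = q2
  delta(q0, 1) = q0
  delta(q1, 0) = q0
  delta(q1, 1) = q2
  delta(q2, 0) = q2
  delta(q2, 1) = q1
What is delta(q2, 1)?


Looking up transition function:
delta(q2, 1) in the table
Row: q2, Column: 1
Result: q1

q1


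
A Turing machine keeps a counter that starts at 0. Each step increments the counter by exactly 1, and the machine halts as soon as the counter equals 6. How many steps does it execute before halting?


Counter starts at 0. Counting sequence:
  Step 1: counter = 1
  Step 2: counter = 2
  Step 3: counter = 3
  Step 4: counter = 4
  Step 5: counter = 5
  Step 6: counter = 6
Counter reached 6 -> halt
Total steps = 6

6


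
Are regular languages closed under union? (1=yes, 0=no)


Regular languages are closed under:
- Union (DFA product construction)
- Intersection (DFA product construction)
- Complement (swap accept/reject states)
- Concatenation (NFA construction)
- Kleene star (NFA construction)
union is in this list
Therefore: closed

1


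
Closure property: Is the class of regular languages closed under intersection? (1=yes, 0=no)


Regular languages are closed under all standard operations:
- Union: Yes (product construction)
- Intersection: Yes (product construction)
- Complement: Yes (swap accept/reject)
- Concatenation: Yes (NFA construction)
Operation: intersection -> Closed

1


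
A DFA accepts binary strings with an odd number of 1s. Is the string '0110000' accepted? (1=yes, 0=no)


DFA has 2 states: q_even (start, accept=no) and q_odd
Processing string '0110000' character by character:
  Position 0: read '0', 1-count=0 -> q_even (no change)
  Position 1: read '1', 1-count=1 -> q_odd
  Position 2: read '1', 1-count=2 -> q_even
  Position 3: read '0', 1-count=2 -> q_even (no change)
  Position 4: read '0', 1-count=2 -> q_even (no change)
  Position 5: read '0', 1-count=2 -> q_even (no change)
  Position 6: read '0', 1-count=2 -> q_even (no change)
Final state: q_even, total 1s = 2 (even); the DFA requires an odd count -> reject

0


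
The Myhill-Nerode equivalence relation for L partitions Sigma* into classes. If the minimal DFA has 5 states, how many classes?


Myhill-Nerode theorem:
Number of equivalence classes = number of states in minimal DFA
Minimal DFA states = 5
Therefore equivalence classes = 5

5


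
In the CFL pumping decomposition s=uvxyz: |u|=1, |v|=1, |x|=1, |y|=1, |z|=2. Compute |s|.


|s| = |u| + |v| + |x| + |y| + |z|
= 1 + 1 + 1 + 1 + 2
= 2 + 1 + 3
= 3 + 3
= 6

6


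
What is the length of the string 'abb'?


String: 'abb'
Counting characters:
  'a' appears 1 time(s)
  'b' appears 2 time(s)
Total length = 1 + 2 = 3

3


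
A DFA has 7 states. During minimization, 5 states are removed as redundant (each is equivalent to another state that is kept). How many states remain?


Original DFA: 7 states
Redundant states removed: 5
Minimized states = original - removed
= 7 - 5
= 2

2


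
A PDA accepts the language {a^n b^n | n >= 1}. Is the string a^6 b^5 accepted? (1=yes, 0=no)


Language requires equal numbers of a's and b's
PDA pushes for each 'a', pops for each 'b'
Number of a's = 6
Number of b's = 5
6 != 5 -> Reject

0


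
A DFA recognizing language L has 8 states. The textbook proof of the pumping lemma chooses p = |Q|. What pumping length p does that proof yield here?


Pumping lemma for regular languages (standard proof):
Take p = |Q|, the number of DFA states.
Any string of length >= |Q| passes through |Q|+1 states while reading its first |Q| symbols,
so by pigeonhole some state repeats, giving the loop that can be pumped.
Here |Q| = 8
Therefore the proof uses p = 8

8


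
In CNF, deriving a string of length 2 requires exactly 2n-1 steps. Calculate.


Chomsky Normal Form derivation:
String length n = 2
Each step either:
  - Splits a nonterminal into two (n-1 such steps)
  - Converts a nonterminal to terminal (n such steps)
Total = (n-1) + n = 2n - 1
= 2(2) - 1
= 4 - 1
= 3

3


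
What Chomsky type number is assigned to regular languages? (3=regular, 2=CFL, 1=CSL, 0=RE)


Chomsky hierarchy levels:
  Type 3: Regular (DFA/NFA/regex)
  Type 2: Context-free (PDA)
  Type 1: Context-sensitive
  Type 0: Recursively enumerable (TM)
'regular' corresponds to Type 3

3


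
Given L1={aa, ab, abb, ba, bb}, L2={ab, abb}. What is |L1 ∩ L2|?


L1 = {aa, ab, abb, ba, bb}
L2 = {ab, abb}
Checking each string in L1 against L2:
  'aa': in L2? No
  'ab': in L2? Yes
  'abb': in L2? Yes
  'ba': in L2? No
  'bb': in L2? No
Intersection = {ab, abb}
|L1 ∩ L2| = 2

2


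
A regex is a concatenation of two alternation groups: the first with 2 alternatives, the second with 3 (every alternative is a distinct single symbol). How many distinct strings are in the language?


First group: 2 alternatives
Second group: 3 alternatives
Concatenation: each choice from group 1 pairs with each from group 2
Total = 2 x 3 = 6

6


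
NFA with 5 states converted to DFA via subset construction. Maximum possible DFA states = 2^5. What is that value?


NFA has 5 states
Subset construction: each DFA state = subset of NFA states
Maximum subsets = 2^5
2^5 = 32

32


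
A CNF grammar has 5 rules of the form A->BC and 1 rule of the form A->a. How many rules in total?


CNF allows two rule forms:
  A -> BC (binary): 5 rules
  A -> a (terminal): 1 rule
Total = 5 + 1 = 6

6


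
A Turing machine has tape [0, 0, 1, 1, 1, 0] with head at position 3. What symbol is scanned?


Tape: [0, 0, 1, 1, 1, 0]
Positions: 0 1 2 3 4 5
Values:    0 0 1 1 1 0
Head at position 3
tape[3] = 1

1


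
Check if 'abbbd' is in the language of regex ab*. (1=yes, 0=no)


Pattern: ab*
String: 'abbbd'
Pattern requires: exactly one 'a' followed by zero or more 'b's
First char is 'a' -> OK
Rest 'bbbd': all b's? No
Result: 0

0


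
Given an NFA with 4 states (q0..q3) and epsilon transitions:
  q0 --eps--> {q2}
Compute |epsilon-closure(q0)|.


Starting from q0
Initialize closure = {q0}
Follow epsilon from q0 -> add q2
Final closure: {q0, q2}
Size = 2

2


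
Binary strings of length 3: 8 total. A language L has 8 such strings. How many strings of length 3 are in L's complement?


Alphabet: {0,1}
String length: 3
Total strings of length 3 = 2^3 = 8
Strings in L = 8
Complement = total - |L|
= 8 - 8
= 0

0


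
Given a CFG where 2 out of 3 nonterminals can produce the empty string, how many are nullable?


Nonterminals: {S, A, B}
A nonterminal is nullable if it can derive epsilon
Counting nullable nonterminals: 2
Total nullable = 2

2


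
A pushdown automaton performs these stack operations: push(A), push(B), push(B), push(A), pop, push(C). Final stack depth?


Tracing stack operations:
  push(A) -> stack = [A], depth=1
  push(B) -> stack = [A,B], depth=2
  push(B) -> stack = [A,B,B], depth=3
  push(A) -> stack = [A,B,B,A], depth=4
  pop -> removed A, stack = [A,B,B], depth=3
  push(C) -> stack = [A,B,B,C], depth=4
Final depth = 4

4


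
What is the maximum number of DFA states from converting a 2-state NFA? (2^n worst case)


NFA has 2 states
Subset construction: each DFA state = subset of NFA states
Maximum subsets = 2^2
2^2 = 4

4


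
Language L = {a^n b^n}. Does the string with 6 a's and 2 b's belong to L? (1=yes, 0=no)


Language requires equal numbers of a's and b's
PDA pushes for each 'a', pops for each 'b'
Number of a's = 6
Number of b's = 2
6 != 2 -> Reject

0


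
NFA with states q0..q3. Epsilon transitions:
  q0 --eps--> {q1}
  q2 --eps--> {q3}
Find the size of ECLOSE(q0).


Starting from q0
Initialize closure = {q0}
Follow epsilon from q0 -> add q1
Final closure: {q0, q1}
Size = 2

2


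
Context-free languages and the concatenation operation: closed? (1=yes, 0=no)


CFL closure properties:
  Closed under: union, concatenation, Kleene star
  NOT closed under: intersection, complement
Operation 'concatenation' is in closed list -> Yes (closed)

1


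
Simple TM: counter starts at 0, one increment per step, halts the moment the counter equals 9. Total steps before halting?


Counter starts at 0. Counting sequence:
  Step 1: counter = 1
  Step 2: counter = 2
  Step 3: counter = 3
  Step 4: counter = 4
  Step 5: counter = 5
  Step 6: counter = 6
  ...
  Step 9: counter = 9
Counter reached 9 -> halt
Total steps = 9

9


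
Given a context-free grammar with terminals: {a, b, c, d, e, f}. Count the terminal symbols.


Terminal symbols: a, b, c, d, e, f
Counting each: a (#1), b (#2), c (#3), d (#4), e (#5), f (#6)
Total = 6

6


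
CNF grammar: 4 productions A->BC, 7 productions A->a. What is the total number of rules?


CNF allows two rule forms:
  A -> BC (binary): 4 rules
  A -> a (terminal): 7 rules
Total = 4 + 7 = 11

11


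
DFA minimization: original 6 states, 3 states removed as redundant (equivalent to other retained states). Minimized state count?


Original DFA: 6 states
Redundant states removed: 3
Minimized states = original - removed
= 6 - 3
= 3

3


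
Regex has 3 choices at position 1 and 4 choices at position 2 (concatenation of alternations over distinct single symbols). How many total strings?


First group: 3 alternatives
Second group: 4 alternatives
Concatenation: each choice from group 1 pairs with each from group 2
Total = 3 x 4 = 12

12


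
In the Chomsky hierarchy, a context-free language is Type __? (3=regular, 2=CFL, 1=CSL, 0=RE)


Chomsky hierarchy levels:
  Type 3: Regular (DFA/NFA/regex)
  Type 2: Context-free (PDA)
  Type 1: Context-sensitive
  Type 0: Recursively enumerable (TM)
'context-free' corresponds to Type 2

2


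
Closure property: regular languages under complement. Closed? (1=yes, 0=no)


Regular languages are closed under:
- Union (DFA product construction)
- Intersection (DFA product construction)
- Complement (swap accept/reject states)
- Concatenation (NFA construction)
- Kleene star (NFA construction)
complement is in this list
Therefore: closed

1


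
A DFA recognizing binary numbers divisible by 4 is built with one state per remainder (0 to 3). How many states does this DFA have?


Divisibility by 4 is tracked via the remainder mod 4: 0, 1, ..., 3
The construction assigns one state to each remainder
Number of remainders = 4

4


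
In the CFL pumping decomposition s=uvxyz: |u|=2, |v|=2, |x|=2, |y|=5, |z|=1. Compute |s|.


|s| = |u| + |v| + |x| + |y| + |z|
= 2 + 2 + 2 + 5 + 1
= 4 + 2 + 6
= 6 + 6
= 12

12


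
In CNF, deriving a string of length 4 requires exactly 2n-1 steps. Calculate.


Chomsky Normal Form derivation:
String length n = 4
Each step either:
  - Splits a nonterminal into two (n-1 such steps)
  - Converts a nonterminal to terminal (n such steps)
Total = (n-1) + n = 2n - 1
= 2(4) - 1
= 8 - 1
= 7

7


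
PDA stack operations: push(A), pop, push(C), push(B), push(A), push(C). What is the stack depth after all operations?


Tracing stack operations:
  push(A) -> stack = [A], depth=1
  pop -> removed A, stack = [], depth=0
  push(C) -> stack = [C], depth=1
  push(B) -> stack = [C,B], depth=2
  push(A) -> stack = [C,B,A], depth=3
  push(C) -> stack = [C,B,A,C], depth=4
Final depth = 4

4


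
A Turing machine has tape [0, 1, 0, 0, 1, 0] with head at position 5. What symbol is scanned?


Tape: [0, 1, 0, 0, 1, 0]
Positions: 0 1 2 3 4 5
Values:    0 1 0 0 1 0
Head at position 5
tape[5] = 0

0


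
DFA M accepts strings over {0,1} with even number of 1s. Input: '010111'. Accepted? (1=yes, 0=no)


DFA has 2 states: q_even (start, accept=yes) and q_odd
Processing string '010111' character by character:
  Position 0: read '0', 1-count=0 -> q_even (no change)
  Position 1: read '1', 1-count=1 -> q_odd
  Position 2: read '0', 1-count=1 -> q_odd (no change)
  Position 3: read '1', 1-count=2 -> q_even
  Position 4: read '1', 1-count=3 -> q_odd
  Position 5: read '1', 1-count=4 -> q_even
Final state: q_even, total 1s = 4 (even); the DFA requires an even count -> accept

1


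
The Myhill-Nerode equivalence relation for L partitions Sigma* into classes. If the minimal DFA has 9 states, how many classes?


Myhill-Nerode theorem:
Number of equivalence classes = number of states in minimal DFA
Minimal DFA states = 9
Therefore equivalence classes = 9

9


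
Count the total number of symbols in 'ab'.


String: 'ab'
Counting characters:
  'a' appears 1 time(s)
  'b' appears 1 time(s)
Total length = 1 + 1 = 2

2


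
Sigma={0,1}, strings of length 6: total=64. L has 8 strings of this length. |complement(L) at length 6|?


Alphabet: {0,1}
String length: 6
Total strings of length 6 = 2^6 = 64
Strings in L = 8
Complement = total - |L|
= 64 - 8
= 56

56


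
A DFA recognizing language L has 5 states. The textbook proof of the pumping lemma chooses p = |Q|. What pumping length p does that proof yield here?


Pumping lemma for regular languages (standard proof):
Take p = |Q|, the number of DFA states.
Any string of length >= |Q| passes through |Q|+1 states while reading its first |Q| symbols,
so by pigeonhole some state repeats, giving the loop that can be pumped.
Here |Q| = 5
Therefore the proof uses p = 5

5


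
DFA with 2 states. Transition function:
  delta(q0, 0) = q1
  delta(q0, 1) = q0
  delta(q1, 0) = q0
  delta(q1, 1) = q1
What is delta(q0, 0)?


Looking up transition function:
delta(q0, 0) in the table
Row: q0, Column: 0
Result: q1

q1


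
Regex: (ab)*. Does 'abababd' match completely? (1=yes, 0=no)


Pattern: (ab)*
String: 'abababd'
Pattern requires: zero or more repetitions of 'ab'
Length 7 is odd -> cannot be (ab)* -> no match
Result: 0

0


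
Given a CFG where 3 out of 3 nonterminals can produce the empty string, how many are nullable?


Nonterminals: {S, A, B}
A nonterminal is nullable if it can derive epsilon
Counting nullable nonterminals: 3
Total nullable = 3

3


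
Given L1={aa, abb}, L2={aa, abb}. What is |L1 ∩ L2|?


L1 = {aa, abb}
L2 = {aa, abb}
Checking each string in L1 against L2:
  'aa': in L2? Yes
  'abb': in L2? Yes
Intersection = {aa, abb}
|L1 ∩ L2| = 2

2


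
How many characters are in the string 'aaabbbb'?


String: 'aaabbbb'
Counting characters:
  'a' appears 3 time(s)
  'b' appears 4 time(s)
Total length = 3 + 4 = 7

7


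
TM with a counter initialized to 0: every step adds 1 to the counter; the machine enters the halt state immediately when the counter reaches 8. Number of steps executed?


Counter starts at 0. Counting sequence:
  Step 1: counter = 1
  Step 2: counter = 2
  Step 3: counter = 3
  Step 4: counter = 4
  Step 5: counter = 5
  Step 6: counter = 6
  Step 7: counter = 7
  Step 8: counter = 8
Counter reached 8 -> halt
Total steps = 8

8


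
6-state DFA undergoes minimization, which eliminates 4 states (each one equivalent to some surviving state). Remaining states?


Original DFA: 6 states
Redundant states removed: 4
Minimized states = original - removed
= 6 - 4
= 2

2


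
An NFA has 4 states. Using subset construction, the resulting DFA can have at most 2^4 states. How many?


NFA has 4 states
Subset construction: each DFA state = subset of NFA states
Maximum subsets = 2^4
2^4 = 16

16


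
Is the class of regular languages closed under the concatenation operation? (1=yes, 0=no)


Regular languages are closed under:
- Union (DFA product construction)
- Intersection (DFA product construction)
- Complement (swap accept/reject states)
- Concatenation (NFA construction)
- Kleene star (NFA construction)
concatenation is in this list
Therefore: closed

1


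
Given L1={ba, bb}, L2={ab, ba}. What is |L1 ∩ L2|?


L1 = {ba, bb}
L2 = {ab, ba}
Checking each string in L1 against L2:
  'ba': in L2? Yes
  'bb': in L2? No
Intersection = {ba}
|L1 ∩ L2| = 1

1


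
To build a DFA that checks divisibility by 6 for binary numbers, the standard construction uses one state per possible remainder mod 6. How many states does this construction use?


Divisibility by 6 is tracked via the remainder mod 6: 0, 1, ..., 5
The construction assigns one state to each remainder
Number of remainders = 6

6


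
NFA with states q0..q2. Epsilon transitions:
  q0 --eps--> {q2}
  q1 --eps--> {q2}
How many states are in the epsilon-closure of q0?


Starting from q0
Initialize closure = {q0}
Follow epsilon from q0 -> add q2
Final closure: {q0, q2}
Size = 2

2


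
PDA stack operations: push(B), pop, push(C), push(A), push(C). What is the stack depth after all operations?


Tracing stack operations:
  push(B) -> stack = [B], depth=1
  pop -> removed B, stack = [], depth=0
  push(C) -> stack = [C], depth=1
  push(A) -> stack = [C,A], depth=2
  push(C) -> stack = [C,A,C], depth=3
Final depth = 3

3


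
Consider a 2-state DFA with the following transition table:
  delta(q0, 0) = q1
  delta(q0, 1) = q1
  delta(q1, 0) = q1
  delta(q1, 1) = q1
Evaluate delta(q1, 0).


Looking up transition function:
delta(q1, 0) in the table
Row: q1, Column: 0
Result: q1

q1
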